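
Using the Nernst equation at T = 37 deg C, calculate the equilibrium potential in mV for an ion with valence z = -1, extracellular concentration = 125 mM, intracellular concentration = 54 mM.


E = (RT/(zF)) * ln(C_out/C_in)
T = 37 + 273.15 = 310.15 K
E = (8.314 * 310.15 / (-1 * 96485)) * ln(125/54)
E = -22.43 mV


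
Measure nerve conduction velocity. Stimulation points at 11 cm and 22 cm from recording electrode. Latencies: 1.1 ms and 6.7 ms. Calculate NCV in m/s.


Distance = (22 - 11) / 100 = 0.11 m
dt = (6.7 - 1.1) / 1000 = 0.0056 s
NCV = dist / dt = 19.64 m/s


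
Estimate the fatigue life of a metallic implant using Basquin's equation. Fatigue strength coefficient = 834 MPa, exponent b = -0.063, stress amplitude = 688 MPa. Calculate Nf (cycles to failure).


sigma_a = sigma_f' * (2Nf)^b
2Nf = (sigma_a/sigma_f')^(1/b)
2Nf = (688/834)^(1/-0.063)
2Nf = 21.214303
Nf = 10.61


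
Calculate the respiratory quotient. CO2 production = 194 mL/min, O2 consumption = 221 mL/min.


RQ = VCO2 / VO2
RQ = 194 / 221
RQ = 0.8778


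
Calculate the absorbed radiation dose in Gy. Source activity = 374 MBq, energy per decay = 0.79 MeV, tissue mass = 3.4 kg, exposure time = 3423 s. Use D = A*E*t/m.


A = 374 MBq = 3.7400e+08 Bq
E = 0.79 MeV = 1.26558e-13 J
D = A*E*t/m = 3.7400e+08*1.26558e-13*3423/3.4
D = 0.04765 Gy


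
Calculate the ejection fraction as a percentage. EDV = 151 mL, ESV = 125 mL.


SV = EDV - ESV = 151 - 125 = 26 mL
EF = SV/EDV * 100 = 26/151 * 100
EF = 17.22%


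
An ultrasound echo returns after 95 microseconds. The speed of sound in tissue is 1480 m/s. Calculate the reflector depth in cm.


depth = c * t / 2
t = 95 us = 9.5000e-05 s
depth = 1480 * 9.5000e-05 / 2
depth = 0.0703 m = 7.03 cm


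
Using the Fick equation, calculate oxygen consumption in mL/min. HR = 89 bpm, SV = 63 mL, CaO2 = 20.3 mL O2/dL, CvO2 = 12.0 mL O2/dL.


CO = HR*SV = 89*63/1000 = 5.607 L/min
a-v O2 diff = 20.3 - 12.0 = 8.3 mL/dL
VO2 = CO * (CaO2-CvO2) * 10 dL/L
VO2 = 5.607 * 8.3 * 10
VO2 = 465.4 mL/min


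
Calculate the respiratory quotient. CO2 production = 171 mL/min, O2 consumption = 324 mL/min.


RQ = VCO2 / VO2
RQ = 171 / 324
RQ = 0.5278


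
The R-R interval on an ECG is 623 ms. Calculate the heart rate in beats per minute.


HR = 60 / RR_interval(s)
RR = 623 ms = 0.623 s
HR = 60 / 0.623 = 96.31 bpm


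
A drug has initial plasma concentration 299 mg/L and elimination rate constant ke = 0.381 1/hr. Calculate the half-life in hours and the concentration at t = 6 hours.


t_half = ln(2) / ke = 0.693147 / 0.381 = 1.819 hr
C(t) = C0 * exp(-ke*t) = 299 * exp(-0.381*6)
C(6) = 30.4 mg/L


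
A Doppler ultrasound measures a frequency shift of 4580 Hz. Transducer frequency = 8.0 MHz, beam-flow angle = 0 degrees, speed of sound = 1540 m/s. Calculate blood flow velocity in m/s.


v = fd * c / (2 * f0 * cos(theta))
v = 4580 * 1540 / (2 * 8.0000e+06 * cos(0))
v = 0.4408 m/s


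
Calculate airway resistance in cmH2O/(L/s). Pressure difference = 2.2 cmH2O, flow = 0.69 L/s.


R = dP / flow
R = 2.2 / 0.69
R = 3.188 cmH2O/(L/s)


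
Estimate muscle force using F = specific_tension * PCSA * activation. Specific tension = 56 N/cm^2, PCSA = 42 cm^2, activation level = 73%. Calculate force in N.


F = sigma * PCSA * activation
F = 56 * 42 * 0.73
F = 1717 N


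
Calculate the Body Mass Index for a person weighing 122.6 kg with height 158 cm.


BMI = weight / height^2
height = 158 cm = 1.58 m
BMI = 122.6 / 1.58^2
BMI = 49.11 kg/m^2


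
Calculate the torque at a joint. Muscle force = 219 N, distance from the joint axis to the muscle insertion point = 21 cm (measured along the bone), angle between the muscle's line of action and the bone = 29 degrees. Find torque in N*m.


Torque = F * d * sin(theta)   (moment arm = d*sin(theta))
d = 21 cm = 0.21 m
Torque = 219 * 0.21 * sin(29)
Torque = 22.3 N*m


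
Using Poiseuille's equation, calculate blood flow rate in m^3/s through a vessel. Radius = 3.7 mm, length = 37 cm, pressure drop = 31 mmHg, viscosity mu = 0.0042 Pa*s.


Q = pi*r^4*dP / (8*mu*L)
r = 0.0037 m, L = 0.37 m
dP = 31 mmHg = 4132.982 Pa
Q = 1.9574e-04 m^3/s


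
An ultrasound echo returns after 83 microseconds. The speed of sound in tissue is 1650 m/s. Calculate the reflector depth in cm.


depth = c * t / 2
t = 83 us = 8.3000e-05 s
depth = 1650 * 8.3000e-05 / 2
depth = 0.068475 m = 6.8475 cm


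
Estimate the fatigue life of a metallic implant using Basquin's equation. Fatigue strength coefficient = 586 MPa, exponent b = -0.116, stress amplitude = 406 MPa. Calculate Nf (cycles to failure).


sigma_a = sigma_f' * (2Nf)^b
2Nf = (sigma_a/sigma_f')^(1/b)
2Nf = (406/586)^(1/-0.116)
2Nf = 23.653366
Nf = 11.83


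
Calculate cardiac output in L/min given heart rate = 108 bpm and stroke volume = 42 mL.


CO = HR * SV
CO = 108 * 42 / 1000
CO = 4.536 L/min


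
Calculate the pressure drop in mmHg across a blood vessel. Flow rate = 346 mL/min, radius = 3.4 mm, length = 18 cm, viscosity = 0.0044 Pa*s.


dP = 8*mu*L*Q / (pi*r^4)
Q = 346 mL/min = 5.76667e-06 m^3/s
dP = 87.0312 Pa = 87.0312 / 133.322 mmHg = 0.6528 mmHg


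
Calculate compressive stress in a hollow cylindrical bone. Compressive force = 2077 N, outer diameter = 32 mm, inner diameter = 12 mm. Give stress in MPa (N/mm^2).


A = pi*(r_o^2 - r_i^2)
r_o = 16 mm, r_i = 6 mm
A = 691.15 mm^2
sigma = F/A = 2077 / 691.15
sigma = 3.005 MPa


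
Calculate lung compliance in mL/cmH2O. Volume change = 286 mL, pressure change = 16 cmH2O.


C = dV / dP
C = 286 / 16
C = 17.88 mL/cmH2O


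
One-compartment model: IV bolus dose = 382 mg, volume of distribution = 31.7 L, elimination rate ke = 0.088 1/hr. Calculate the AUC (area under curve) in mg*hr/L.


C0 = Dose/Vd = 382/31.7 = 12.0505 mg/L
AUC = C0/ke = 12.0505/0.088
AUC = 136.9 mg*hr/L


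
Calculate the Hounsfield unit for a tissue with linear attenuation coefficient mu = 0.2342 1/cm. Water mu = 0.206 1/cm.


HU = ((mu_tissue - mu_water) / mu_water) * 1000
HU = ((0.2342 - 0.206) / 0.206) * 1000
HU = 136.9


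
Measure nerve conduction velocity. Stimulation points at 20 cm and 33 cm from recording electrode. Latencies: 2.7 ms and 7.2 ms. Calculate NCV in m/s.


Distance = (33 - 20) / 100 = 0.13 m
dt = (7.2 - 2.7) / 1000 = 0.0045 s
NCV = dist / dt = 28.89 m/s


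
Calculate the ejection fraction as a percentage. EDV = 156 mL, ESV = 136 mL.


SV = EDV - ESV = 156 - 136 = 20 mL
EF = SV/EDV * 100 = 20/156 * 100
EF = 12.82%


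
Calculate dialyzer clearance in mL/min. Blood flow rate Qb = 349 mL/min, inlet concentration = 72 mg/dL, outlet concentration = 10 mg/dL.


K = Qb * (Cb_in - Cb_out) / Cb_in
K = 349 * (72 - 10) / 72
K = 300.5 mL/min


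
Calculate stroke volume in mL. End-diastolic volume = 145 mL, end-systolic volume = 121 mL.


SV = EDV - ESV
SV = 145 - 121
SV = 24 mL


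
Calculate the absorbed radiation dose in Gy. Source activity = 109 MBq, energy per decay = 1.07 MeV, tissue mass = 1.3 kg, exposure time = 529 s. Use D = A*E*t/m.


A = 109 MBq = 1.0900e+08 Bq
E = 1.07 MeV = 1.71414e-13 J
D = A*E*t/m = 1.0900e+08*1.71414e-13*529/1.3
D = 0.007603 Gy


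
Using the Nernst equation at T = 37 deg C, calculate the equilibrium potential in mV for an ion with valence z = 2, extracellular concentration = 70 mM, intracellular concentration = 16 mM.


E = (RT/(zF)) * ln(C_out/C_in)
T = 37 + 273.15 = 310.15 K
E = (8.314 * 310.15 / (2 * 96485)) * ln(70/16)
E = 19.72 mV


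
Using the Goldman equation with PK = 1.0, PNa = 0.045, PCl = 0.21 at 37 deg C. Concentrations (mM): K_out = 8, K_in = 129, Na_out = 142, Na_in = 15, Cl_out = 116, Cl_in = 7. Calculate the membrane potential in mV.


Vm = (RT/F)*ln((PK*Ko + PNa*Nao + PCl*Cli)/(PK*Ki + PNa*Nai + PCl*Clo))
Numer = 15.86, Denom = 154.035
Vm = -60.76 mV


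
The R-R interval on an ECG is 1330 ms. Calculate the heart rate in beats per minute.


HR = 60 / RR_interval(s)
RR = 1330 ms = 1.33 s
HR = 60 / 1.33 = 45.11 bpm


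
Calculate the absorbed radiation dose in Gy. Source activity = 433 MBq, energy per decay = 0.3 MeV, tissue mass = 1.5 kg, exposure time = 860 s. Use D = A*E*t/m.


A = 433 MBq = 4.3300e+08 Bq
E = 0.3 MeV = 4.806e-14 J
D = A*E*t/m = 4.3300e+08*4.806e-14*860/1.5
D = 0.01193 Gy


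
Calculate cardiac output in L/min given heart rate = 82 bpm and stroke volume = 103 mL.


CO = HR * SV
CO = 82 * 103 / 1000
CO = 8.446 L/min


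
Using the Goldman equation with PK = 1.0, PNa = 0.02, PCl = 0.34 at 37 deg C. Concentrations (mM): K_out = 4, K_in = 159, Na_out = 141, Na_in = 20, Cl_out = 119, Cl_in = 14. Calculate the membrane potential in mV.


Vm = (RT/F)*ln((PK*Ko + PNa*Nao + PCl*Cli)/(PK*Ki + PNa*Nai + PCl*Clo))
Numer = 11.58, Denom = 199.86
Vm = -76.12 mV


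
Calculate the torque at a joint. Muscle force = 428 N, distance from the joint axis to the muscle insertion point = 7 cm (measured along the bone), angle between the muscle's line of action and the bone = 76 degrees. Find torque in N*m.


Torque = F * d * sin(theta)   (moment arm = d*sin(theta))
d = 7 cm = 0.07 m
Torque = 428 * 0.07 * sin(76)
Torque = 29.07 N*m


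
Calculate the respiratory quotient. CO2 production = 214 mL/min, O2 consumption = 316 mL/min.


RQ = VCO2 / VO2
RQ = 214 / 316
RQ = 0.6772


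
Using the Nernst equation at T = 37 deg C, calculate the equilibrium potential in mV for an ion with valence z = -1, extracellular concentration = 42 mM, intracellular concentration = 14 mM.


E = (RT/(zF)) * ln(C_out/C_in)
T = 37 + 273.15 = 310.15 K
E = (8.314 * 310.15 / (-1 * 96485)) * ln(42/14)
E = -29.36 mV


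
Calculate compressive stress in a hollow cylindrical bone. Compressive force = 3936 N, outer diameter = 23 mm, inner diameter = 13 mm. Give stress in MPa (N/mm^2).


A = pi*(r_o^2 - r_i^2)
r_o = 11.5 mm, r_i = 6.5 mm
A = 282.743 mm^2
sigma = F/A = 3936 / 282.743
sigma = 13.92 MPa


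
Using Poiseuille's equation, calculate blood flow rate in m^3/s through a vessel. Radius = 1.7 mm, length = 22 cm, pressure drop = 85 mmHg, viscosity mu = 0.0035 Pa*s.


Q = pi*r^4*dP / (8*mu*L)
r = 0.0017 m, L = 0.22 m
dP = 85 mmHg = 11332.37 Pa
Q = 4.8271e-05 m^3/s


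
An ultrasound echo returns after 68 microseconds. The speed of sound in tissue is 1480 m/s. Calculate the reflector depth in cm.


depth = c * t / 2
t = 68 us = 6.8000e-05 s
depth = 1480 * 6.8000e-05 / 2
depth = 0.05032 m = 5.032 cm


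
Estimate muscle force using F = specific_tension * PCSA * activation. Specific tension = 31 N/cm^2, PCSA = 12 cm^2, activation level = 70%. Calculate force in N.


F = sigma * PCSA * activation
F = 31 * 12 * 0.7
F = 260.4 N


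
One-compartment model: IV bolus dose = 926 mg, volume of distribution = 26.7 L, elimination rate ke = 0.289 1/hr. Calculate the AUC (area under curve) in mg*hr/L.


C0 = Dose/Vd = 926/26.7 = 34.6816 mg/L
AUC = C0/ke = 34.6816/0.289
AUC = 120 mg*hr/L


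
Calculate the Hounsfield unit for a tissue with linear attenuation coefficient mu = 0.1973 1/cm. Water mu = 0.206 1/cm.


HU = ((mu_tissue - mu_water) / mu_water) * 1000
HU = ((0.1973 - 0.206) / 0.206) * 1000
HU = -42.23


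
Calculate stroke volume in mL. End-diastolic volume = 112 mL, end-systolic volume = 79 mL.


SV = EDV - ESV
SV = 112 - 79
SV = 33 mL


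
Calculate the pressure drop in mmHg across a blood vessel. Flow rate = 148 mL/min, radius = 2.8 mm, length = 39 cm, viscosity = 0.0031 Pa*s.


dP = 8*mu*L*Q / (pi*r^4)
Q = 148 mL/min = 2.46667e-06 m^3/s
dP = 123.551 Pa = 123.551 / 133.322 mmHg = 0.9267 mmHg


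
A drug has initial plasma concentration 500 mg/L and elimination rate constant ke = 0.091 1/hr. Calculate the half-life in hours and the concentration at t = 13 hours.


t_half = ln(2) / ke = 0.693147 / 0.091 = 7.617 hr
C(t) = C0 * exp(-ke*t) = 500 * exp(-0.091*13)
C(13) = 153.2 mg/L


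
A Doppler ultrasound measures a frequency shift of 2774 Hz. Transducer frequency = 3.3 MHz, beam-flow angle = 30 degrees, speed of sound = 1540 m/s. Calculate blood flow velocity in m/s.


v = fd * c / (2 * f0 * cos(theta))
v = 2774 * 1540 / (2 * 3.3000e+06 * cos(30))
v = 0.7474 m/s


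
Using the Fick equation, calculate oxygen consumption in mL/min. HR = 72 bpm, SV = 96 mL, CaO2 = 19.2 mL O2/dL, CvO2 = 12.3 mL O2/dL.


CO = HR*SV = 72*96/1000 = 6.912 L/min
a-v O2 diff = 19.2 - 12.3 = 6.9 mL/dL
VO2 = CO * (CaO2-CvO2) * 10 dL/L
VO2 = 6.912 * 6.9 * 10
VO2 = 476.9 mL/min


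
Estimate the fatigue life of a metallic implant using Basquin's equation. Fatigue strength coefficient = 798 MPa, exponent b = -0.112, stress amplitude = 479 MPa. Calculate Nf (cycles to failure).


sigma_a = sigma_f' * (2Nf)^b
2Nf = (sigma_a/sigma_f')^(1/b)
2Nf = (479/798)^(1/-0.112)
2Nf = 95.317582
Nf = 47.66


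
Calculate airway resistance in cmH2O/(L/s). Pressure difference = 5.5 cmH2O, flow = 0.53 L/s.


R = dP / flow
R = 5.5 / 0.53
R = 10.38 cmH2O/(L/s)


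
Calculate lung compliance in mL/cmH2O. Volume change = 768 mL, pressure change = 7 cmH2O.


C = dV / dP
C = 768 / 7
C = 109.7 mL/cmH2O


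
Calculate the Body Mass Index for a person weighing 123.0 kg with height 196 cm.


BMI = weight / height^2
height = 196 cm = 1.96 m
BMI = 123.0 / 1.96^2
BMI = 32.02 kg/m^2


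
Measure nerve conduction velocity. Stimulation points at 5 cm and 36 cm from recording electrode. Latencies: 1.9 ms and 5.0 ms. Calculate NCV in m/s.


Distance = (36 - 5) / 100 = 0.31 m
dt = (5.0 - 1.9) / 1000 = 0.0031 s
NCV = dist / dt = 100 m/s


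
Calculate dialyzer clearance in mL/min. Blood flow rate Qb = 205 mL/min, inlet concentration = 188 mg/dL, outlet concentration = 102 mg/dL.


K = Qb * (Cb_in - Cb_out) / Cb_in
K = 205 * (188 - 102) / 188
K = 93.78 mL/min


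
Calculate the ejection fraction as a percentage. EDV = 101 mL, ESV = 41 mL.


SV = EDV - ESV = 101 - 41 = 60 mL
EF = SV/EDV * 100 = 60/101 * 100
EF = 59.41%


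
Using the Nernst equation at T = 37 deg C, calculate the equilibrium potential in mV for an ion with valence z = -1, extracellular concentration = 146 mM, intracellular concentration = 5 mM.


E = (RT/(zF)) * ln(C_out/C_in)
T = 37 + 273.15 = 310.15 K
E = (8.314 * 310.15 / (-1 * 96485)) * ln(146/5)
E = -90.18 mV


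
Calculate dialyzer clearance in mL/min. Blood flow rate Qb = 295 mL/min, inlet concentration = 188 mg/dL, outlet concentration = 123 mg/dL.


K = Qb * (Cb_in - Cb_out) / Cb_in
K = 295 * (188 - 123) / 188
K = 102 mL/min


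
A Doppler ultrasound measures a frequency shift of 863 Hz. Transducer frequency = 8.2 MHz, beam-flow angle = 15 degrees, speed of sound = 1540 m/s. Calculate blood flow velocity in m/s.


v = fd * c / (2 * f0 * cos(theta))
v = 863 * 1540 / (2 * 8.2000e+06 * cos(15))
v = 0.0839 m/s


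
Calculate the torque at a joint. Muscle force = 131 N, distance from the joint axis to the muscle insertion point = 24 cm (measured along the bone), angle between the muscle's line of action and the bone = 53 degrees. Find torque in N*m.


Torque = F * d * sin(theta)   (moment arm = d*sin(theta))
d = 24 cm = 0.24 m
Torque = 131 * 0.24 * sin(53)
Torque = 25.11 N*m


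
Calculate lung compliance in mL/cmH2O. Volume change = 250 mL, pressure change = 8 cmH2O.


C = dV / dP
C = 250 / 8
C = 31.25 mL/cmH2O


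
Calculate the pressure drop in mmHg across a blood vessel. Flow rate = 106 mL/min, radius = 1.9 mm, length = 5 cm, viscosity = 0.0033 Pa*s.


dP = 8*mu*L*Q / (pi*r^4)
Q = 106 mL/min = 1.76667e-06 m^3/s
dP = 56.9594 Pa = 56.9594 / 133.322 mmHg = 0.4272 mmHg


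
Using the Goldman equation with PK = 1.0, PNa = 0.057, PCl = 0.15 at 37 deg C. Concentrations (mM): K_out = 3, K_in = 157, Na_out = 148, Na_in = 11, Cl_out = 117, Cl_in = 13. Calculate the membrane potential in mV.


Vm = (RT/F)*ln((PK*Ko + PNa*Nao + PCl*Cli)/(PK*Ki + PNa*Nai + PCl*Clo))
Numer = 13.386, Denom = 175.177
Vm = -68.73 mV


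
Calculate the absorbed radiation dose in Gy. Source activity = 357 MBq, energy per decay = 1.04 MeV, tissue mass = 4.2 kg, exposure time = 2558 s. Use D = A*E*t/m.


A = 357 MBq = 3.5700e+08 Bq
E = 1.04 MeV = 1.66608e-13 J
D = A*E*t/m = 3.5700e+08*1.66608e-13*2558/4.2
D = 0.03623 Gy


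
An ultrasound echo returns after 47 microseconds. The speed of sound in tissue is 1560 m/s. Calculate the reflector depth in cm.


depth = c * t / 2
t = 47 us = 4.7000e-05 s
depth = 1560 * 4.7000e-05 / 2
depth = 0.03666 m = 3.666 cm


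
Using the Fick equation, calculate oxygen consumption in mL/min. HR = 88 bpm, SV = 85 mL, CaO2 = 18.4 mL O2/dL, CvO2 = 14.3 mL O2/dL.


CO = HR*SV = 88*85/1000 = 7.48 L/min
a-v O2 diff = 18.4 - 14.3 = 4.1 mL/dL
VO2 = CO * (CaO2-CvO2) * 10 dL/L
VO2 = 7.48 * 4.1 * 10
VO2 = 306.7 mL/min


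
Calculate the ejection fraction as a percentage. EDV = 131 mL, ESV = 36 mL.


SV = EDV - ESV = 131 - 36 = 95 mL
EF = SV/EDV * 100 = 95/131 * 100
EF = 72.52%


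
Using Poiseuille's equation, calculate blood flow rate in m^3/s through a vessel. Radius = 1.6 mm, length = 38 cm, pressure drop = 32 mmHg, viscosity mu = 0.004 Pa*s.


Q = pi*r^4*dP / (8*mu*L)
r = 0.0016 m, L = 0.38 m
dP = 32 mmHg = 4266.304 Pa
Q = 7.2235e-06 m^3/s


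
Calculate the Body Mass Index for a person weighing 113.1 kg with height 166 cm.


BMI = weight / height^2
height = 166 cm = 1.66 m
BMI = 113.1 / 1.66^2
BMI = 41.04 kg/m^2


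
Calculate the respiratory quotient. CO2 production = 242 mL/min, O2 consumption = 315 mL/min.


RQ = VCO2 / VO2
RQ = 242 / 315
RQ = 0.7683


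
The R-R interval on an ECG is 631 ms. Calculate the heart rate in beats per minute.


HR = 60 / RR_interval(s)
RR = 631 ms = 0.631 s
HR = 60 / 0.631 = 95.09 bpm


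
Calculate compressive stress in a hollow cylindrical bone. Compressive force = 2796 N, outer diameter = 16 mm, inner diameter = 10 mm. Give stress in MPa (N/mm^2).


A = pi*(r_o^2 - r_i^2)
r_o = 8 mm, r_i = 5 mm
A = 122.522 mm^2
sigma = F/A = 2796 / 122.522
sigma = 22.82 MPa


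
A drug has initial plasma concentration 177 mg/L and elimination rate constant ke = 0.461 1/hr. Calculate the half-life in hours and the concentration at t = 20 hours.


t_half = ln(2) / ke = 0.693147 / 0.461 = 1.504 hr
C(t) = C0 * exp(-ke*t) = 177 * exp(-0.461*20)
C(20) = 0.01753 mg/L


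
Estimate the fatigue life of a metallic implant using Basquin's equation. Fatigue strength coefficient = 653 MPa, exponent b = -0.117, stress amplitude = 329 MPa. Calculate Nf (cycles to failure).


sigma_a = sigma_f' * (2Nf)^b
2Nf = (sigma_a/sigma_f')^(1/b)
2Nf = (329/653)^(1/-0.117)
2Nf = 350.42265
Nf = 175.2


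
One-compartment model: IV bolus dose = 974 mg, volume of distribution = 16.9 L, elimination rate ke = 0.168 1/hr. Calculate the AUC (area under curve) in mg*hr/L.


C0 = Dose/Vd = 974/16.9 = 57.6331 mg/L
AUC = C0/ke = 57.6331/0.168
AUC = 343.1 mg*hr/L


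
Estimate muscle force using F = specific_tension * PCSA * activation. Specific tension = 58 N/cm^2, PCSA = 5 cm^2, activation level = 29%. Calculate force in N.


F = sigma * PCSA * activation
F = 58 * 5 * 0.29
F = 84.1 N


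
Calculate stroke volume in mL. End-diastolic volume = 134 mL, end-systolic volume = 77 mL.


SV = EDV - ESV
SV = 134 - 77
SV = 57 mL


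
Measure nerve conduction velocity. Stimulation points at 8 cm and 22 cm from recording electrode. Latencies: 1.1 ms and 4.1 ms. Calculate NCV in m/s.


Distance = (22 - 8) / 100 = 0.14 m
dt = (4.1 - 1.1) / 1000 = 0.003 s
NCV = dist / dt = 46.67 m/s


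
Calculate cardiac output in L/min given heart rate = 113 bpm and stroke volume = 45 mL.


CO = HR * SV
CO = 113 * 45 / 1000
CO = 5.085 L/min


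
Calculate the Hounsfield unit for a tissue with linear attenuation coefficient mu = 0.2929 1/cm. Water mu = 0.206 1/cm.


HU = ((mu_tissue - mu_water) / mu_water) * 1000
HU = ((0.2929 - 0.206) / 0.206) * 1000
HU = 421.8


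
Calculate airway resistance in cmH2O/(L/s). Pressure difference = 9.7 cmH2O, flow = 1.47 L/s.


R = dP / flow
R = 9.7 / 1.47
R = 6.599 cmH2O/(L/s)


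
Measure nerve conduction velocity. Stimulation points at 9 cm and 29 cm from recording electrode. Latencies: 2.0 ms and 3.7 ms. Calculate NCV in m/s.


Distance = (29 - 9) / 100 = 0.2 m
dt = (3.7 - 2.0) / 1000 = 0.0017 s
NCV = dist / dt = 117.6 m/s


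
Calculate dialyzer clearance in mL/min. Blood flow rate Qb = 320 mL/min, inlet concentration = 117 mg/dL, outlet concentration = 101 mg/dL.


K = Qb * (Cb_in - Cb_out) / Cb_in
K = 320 * (117 - 101) / 117
K = 43.76 mL/min


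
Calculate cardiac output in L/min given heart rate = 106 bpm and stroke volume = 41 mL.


CO = HR * SV
CO = 106 * 41 / 1000
CO = 4.346 L/min


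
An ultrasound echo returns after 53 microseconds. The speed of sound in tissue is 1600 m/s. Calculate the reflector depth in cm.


depth = c * t / 2
t = 53 us = 5.3000e-05 s
depth = 1600 * 5.3000e-05 / 2
depth = 0.0424 m = 4.24 cm


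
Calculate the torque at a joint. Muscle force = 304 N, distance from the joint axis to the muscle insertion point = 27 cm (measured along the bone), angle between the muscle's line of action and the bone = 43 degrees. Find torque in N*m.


Torque = F * d * sin(theta)   (moment arm = d*sin(theta))
d = 27 cm = 0.27 m
Torque = 304 * 0.27 * sin(43)
Torque = 55.98 N*m


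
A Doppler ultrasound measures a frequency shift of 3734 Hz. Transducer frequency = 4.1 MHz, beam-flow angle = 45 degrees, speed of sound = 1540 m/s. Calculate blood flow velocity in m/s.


v = fd * c / (2 * f0 * cos(theta))
v = 3734 * 1540 / (2 * 4.1000e+06 * cos(45))
v = 0.9917 m/s


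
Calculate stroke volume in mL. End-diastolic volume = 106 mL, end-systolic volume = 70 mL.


SV = EDV - ESV
SV = 106 - 70
SV = 36 mL


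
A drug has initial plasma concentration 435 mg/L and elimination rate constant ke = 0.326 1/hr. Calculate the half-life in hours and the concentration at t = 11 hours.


t_half = ln(2) / ke = 0.693147 / 0.326 = 2.126 hr
C(t) = C0 * exp(-ke*t) = 435 * exp(-0.326*11)
C(11) = 12.05 mg/L


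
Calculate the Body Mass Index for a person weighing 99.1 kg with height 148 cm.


BMI = weight / height^2
height = 148 cm = 1.48 m
BMI = 99.1 / 1.48^2
BMI = 45.24 kg/m^2


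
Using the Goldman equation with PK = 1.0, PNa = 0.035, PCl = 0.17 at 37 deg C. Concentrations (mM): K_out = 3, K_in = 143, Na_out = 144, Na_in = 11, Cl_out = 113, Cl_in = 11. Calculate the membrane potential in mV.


Vm = (RT/F)*ln((PK*Ko + PNa*Nao + PCl*Cli)/(PK*Ki + PNa*Nai + PCl*Clo))
Numer = 9.91, Denom = 162.595
Vm = -74.77 mV


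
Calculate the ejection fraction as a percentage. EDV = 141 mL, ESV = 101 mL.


SV = EDV - ESV = 141 - 101 = 40 mL
EF = SV/EDV * 100 = 40/141 * 100
EF = 28.37%


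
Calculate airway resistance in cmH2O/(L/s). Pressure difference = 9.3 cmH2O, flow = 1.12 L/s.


R = dP / flow
R = 9.3 / 1.12
R = 8.304 cmH2O/(L/s)


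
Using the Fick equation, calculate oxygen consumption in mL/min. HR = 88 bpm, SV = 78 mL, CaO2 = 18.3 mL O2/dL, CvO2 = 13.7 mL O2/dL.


CO = HR*SV = 88*78/1000 = 6.864 L/min
a-v O2 diff = 18.3 - 13.7 = 4.6 mL/dL
VO2 = CO * (CaO2-CvO2) * 10 dL/L
VO2 = 6.864 * 4.6 * 10
VO2 = 315.7 mL/min


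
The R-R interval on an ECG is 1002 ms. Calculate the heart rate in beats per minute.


HR = 60 / RR_interval(s)
RR = 1002 ms = 1.002 s
HR = 60 / 1.002 = 59.88 bpm


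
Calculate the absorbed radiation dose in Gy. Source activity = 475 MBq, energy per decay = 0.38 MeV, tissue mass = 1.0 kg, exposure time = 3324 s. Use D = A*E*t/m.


A = 475 MBq = 4.7500e+08 Bq
E = 0.38 MeV = 6.0876e-14 J
D = A*E*t/m = 4.7500e+08*6.0876e-14*3324/1.0
D = 0.09612 Gy


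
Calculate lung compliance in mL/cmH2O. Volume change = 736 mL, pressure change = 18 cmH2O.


C = dV / dP
C = 736 / 18
C = 40.89 mL/cmH2O


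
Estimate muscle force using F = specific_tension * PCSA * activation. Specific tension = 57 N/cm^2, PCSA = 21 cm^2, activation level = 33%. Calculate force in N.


F = sigma * PCSA * activation
F = 57 * 21 * 0.33
F = 395 N


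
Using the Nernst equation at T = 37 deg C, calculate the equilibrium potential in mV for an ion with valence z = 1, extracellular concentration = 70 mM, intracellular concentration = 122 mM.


E = (RT/(zF)) * ln(C_out/C_in)
T = 37 + 273.15 = 310.15 K
E = (8.314 * 310.15 / (1 * 96485)) * ln(70/122)
E = -14.85 mV


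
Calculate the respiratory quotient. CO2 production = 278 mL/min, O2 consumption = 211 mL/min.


RQ = VCO2 / VO2
RQ = 278 / 211
RQ = 1.318


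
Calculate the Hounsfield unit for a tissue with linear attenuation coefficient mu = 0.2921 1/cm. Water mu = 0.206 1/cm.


HU = ((mu_tissue - mu_water) / mu_water) * 1000
HU = ((0.2921 - 0.206) / 0.206) * 1000
HU = 418


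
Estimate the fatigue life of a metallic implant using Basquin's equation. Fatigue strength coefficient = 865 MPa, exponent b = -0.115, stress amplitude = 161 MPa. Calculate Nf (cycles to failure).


sigma_a = sigma_f' * (2Nf)^b
2Nf = (sigma_a/sigma_f')^(1/b)
2Nf = (161/865)^(1/-0.115)
2Nf = 2236043.6
Nf = 1.1180e+06


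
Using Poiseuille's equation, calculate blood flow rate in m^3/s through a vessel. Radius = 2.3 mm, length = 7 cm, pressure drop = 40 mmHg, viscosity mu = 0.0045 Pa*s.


Q = pi*r^4*dP / (8*mu*L)
r = 0.0023 m, L = 0.07 m
dP = 40 mmHg = 5332.88 Pa
Q = 1.8605e-04 m^3/s


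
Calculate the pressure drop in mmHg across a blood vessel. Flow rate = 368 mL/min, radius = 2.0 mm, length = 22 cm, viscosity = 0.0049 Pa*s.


dP = 8*mu*L*Q / (pi*r^4)
Q = 368 mL/min = 6.13333e-06 m^3/s
dP = 1052.29 Pa = 1052.29 / 133.322 mmHg = 7.893 mmHg


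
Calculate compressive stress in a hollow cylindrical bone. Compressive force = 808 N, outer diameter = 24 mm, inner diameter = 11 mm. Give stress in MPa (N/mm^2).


A = pi*(r_o^2 - r_i^2)
r_o = 12 mm, r_i = 5.5 mm
A = 357.356 mm^2
sigma = F/A = 808 / 357.356
sigma = 2.261 MPa


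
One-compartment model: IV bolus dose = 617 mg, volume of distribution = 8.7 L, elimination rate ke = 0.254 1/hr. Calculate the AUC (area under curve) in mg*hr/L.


C0 = Dose/Vd = 617/8.7 = 70.9195 mg/L
AUC = C0/ke = 70.9195/0.254
AUC = 279.2 mg*hr/L


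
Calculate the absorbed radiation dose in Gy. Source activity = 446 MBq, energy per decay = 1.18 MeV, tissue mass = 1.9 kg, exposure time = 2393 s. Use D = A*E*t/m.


A = 446 MBq = 4.4600e+08 Bq
E = 1.18 MeV = 1.89036e-13 J
D = A*E*t/m = 4.4600e+08*1.89036e-13*2393/1.9
D = 0.1062 Gy


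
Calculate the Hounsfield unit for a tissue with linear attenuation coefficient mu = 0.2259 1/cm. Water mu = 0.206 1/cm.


HU = ((mu_tissue - mu_water) / mu_water) * 1000
HU = ((0.2259 - 0.206) / 0.206) * 1000
HU = 96.6


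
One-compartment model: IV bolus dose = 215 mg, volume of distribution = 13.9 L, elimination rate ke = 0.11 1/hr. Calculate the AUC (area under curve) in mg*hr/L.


C0 = Dose/Vd = 215/13.9 = 15.4676 mg/L
AUC = C0/ke = 15.4676/0.11
AUC = 140.6 mg*hr/L


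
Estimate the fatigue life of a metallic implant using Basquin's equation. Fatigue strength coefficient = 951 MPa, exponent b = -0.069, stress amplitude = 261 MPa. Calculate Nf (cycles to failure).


sigma_a = sigma_f' * (2Nf)^b
2Nf = (sigma_a/sigma_f')^(1/b)
2Nf = (261/951)^(1/-0.069)
2Nf = 1.374868e+08
Nf = 6.8743e+07


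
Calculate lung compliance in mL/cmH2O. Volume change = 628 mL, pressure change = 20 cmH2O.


C = dV / dP
C = 628 / 20
C = 31.4 mL/cmH2O


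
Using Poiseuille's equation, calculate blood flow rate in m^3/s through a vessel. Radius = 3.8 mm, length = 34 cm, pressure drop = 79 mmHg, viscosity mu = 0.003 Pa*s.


Q = pi*r^4*dP / (8*mu*L)
r = 0.0038 m, L = 0.34 m
dP = 79 mmHg = 10532.438 Pa
Q = 8.4552e-04 m^3/s


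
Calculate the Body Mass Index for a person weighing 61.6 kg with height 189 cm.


BMI = weight / height^2
height = 189 cm = 1.89 m
BMI = 61.6 / 1.89^2
BMI = 17.24 kg/m^2


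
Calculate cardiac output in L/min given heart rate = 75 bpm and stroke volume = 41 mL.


CO = HR * SV
CO = 75 * 41 / 1000
CO = 3.075 L/min


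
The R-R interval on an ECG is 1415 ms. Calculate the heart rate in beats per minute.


HR = 60 / RR_interval(s)
RR = 1415 ms = 1.415 s
HR = 60 / 1.415 = 42.4 bpm


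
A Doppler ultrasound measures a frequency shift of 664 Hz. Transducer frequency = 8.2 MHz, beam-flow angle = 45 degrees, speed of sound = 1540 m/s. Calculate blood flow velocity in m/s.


v = fd * c / (2 * f0 * cos(theta))
v = 664 * 1540 / (2 * 8.2000e+06 * cos(45))
v = 0.08818 m/s


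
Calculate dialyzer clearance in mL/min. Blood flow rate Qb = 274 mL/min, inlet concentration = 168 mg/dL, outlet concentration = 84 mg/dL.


K = Qb * (Cb_in - Cb_out) / Cb_in
K = 274 * (168 - 84) / 168
K = 137 mL/min


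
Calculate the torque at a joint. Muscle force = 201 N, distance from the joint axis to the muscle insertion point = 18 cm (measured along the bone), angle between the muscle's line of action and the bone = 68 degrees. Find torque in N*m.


Torque = F * d * sin(theta)   (moment arm = d*sin(theta))
d = 18 cm = 0.18 m
Torque = 201 * 0.18 * sin(68)
Torque = 33.55 N*m


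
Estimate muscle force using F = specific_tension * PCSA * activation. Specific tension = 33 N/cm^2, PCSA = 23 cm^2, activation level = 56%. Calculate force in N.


F = sigma * PCSA * activation
F = 33 * 23 * 0.56
F = 425 N


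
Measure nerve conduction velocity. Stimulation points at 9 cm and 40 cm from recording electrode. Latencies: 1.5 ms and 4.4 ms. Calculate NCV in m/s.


Distance = (40 - 9) / 100 = 0.31 m
dt = (4.4 - 1.5) / 1000 = 0.0029 s
NCV = dist / dt = 106.9 m/s


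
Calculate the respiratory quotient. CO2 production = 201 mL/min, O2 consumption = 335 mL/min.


RQ = VCO2 / VO2
RQ = 201 / 335
RQ = 0.6


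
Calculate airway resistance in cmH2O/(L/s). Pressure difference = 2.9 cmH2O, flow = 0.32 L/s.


R = dP / flow
R = 2.9 / 0.32
R = 9.062 cmH2O/(L/s)


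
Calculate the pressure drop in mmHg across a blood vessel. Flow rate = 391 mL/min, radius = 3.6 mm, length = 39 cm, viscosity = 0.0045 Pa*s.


dP = 8*mu*L*Q / (pi*r^4)
Q = 391 mL/min = 6.51667e-06 m^3/s
dP = 173.394 Pa = 173.394 / 133.322 mmHg = 1.301 mmHg


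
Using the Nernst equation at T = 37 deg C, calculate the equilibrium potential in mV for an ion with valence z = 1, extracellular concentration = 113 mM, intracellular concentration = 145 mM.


E = (RT/(zF)) * ln(C_out/C_in)
T = 37 + 273.15 = 310.15 K
E = (8.314 * 310.15 / (1 * 96485)) * ln(113/145)
E = -6.664 mV


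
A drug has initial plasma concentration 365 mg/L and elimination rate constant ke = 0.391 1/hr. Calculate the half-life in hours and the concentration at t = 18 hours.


t_half = ln(2) / ke = 0.693147 / 0.391 = 1.773 hr
C(t) = C0 * exp(-ke*t) = 365 * exp(-0.391*18)
C(18) = 0.3204 mg/L


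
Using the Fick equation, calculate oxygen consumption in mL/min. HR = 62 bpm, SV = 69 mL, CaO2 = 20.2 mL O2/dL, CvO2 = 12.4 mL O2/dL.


CO = HR*SV = 62*69/1000 = 4.278 L/min
a-v O2 diff = 20.2 - 12.4 = 7.8 mL/dL
VO2 = CO * (CaO2-CvO2) * 10 dL/L
VO2 = 4.278 * 7.8 * 10
VO2 = 333.7 mL/min


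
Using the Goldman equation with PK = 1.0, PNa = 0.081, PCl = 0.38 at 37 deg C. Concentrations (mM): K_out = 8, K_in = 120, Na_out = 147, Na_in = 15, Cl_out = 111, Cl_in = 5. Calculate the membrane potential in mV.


Vm = (RT/F)*ln((PK*Ko + PNa*Nao + PCl*Cli)/(PK*Ki + PNa*Nai + PCl*Clo))
Numer = 21.807, Denom = 163.395
Vm = -53.82 mV


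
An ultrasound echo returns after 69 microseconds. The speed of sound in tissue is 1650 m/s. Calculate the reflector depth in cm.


depth = c * t / 2
t = 69 us = 6.9000e-05 s
depth = 1650 * 6.9000e-05 / 2
depth = 0.056925 m = 5.6925 cm


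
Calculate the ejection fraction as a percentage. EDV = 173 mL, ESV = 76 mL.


SV = EDV - ESV = 173 - 76 = 97 mL
EF = SV/EDV * 100 = 97/173 * 100
EF = 56.07%


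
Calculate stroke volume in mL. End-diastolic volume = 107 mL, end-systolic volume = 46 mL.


SV = EDV - ESV
SV = 107 - 46
SV = 61 mL


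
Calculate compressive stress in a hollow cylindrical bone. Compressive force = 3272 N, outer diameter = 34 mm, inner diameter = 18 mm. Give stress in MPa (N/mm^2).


A = pi*(r_o^2 - r_i^2)
r_o = 17 mm, r_i = 9 mm
A = 653.451 mm^2
sigma = F/A = 3272 / 653.451
sigma = 5.007 MPa


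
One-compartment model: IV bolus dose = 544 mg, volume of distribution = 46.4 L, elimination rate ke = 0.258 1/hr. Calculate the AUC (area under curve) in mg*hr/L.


C0 = Dose/Vd = 544/46.4 = 11.7241 mg/L
AUC = C0/ke = 11.7241/0.258
AUC = 45.44 mg*hr/L


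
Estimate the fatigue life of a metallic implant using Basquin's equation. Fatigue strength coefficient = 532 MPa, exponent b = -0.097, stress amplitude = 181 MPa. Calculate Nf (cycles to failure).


sigma_a = sigma_f' * (2Nf)^b
2Nf = (sigma_a/sigma_f')^(1/b)
2Nf = (181/532)^(1/-0.097)
2Nf = 67165.294
Nf = 3.358e+04


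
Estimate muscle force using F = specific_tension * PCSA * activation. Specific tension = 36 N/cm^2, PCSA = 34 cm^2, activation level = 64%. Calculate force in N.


F = sigma * PCSA * activation
F = 36 * 34 * 0.64
F = 783.4 N


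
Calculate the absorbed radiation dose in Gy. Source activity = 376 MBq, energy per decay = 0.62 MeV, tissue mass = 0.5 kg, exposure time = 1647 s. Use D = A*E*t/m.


A = 376 MBq = 3.7600e+08 Bq
E = 0.62 MeV = 9.9324e-14 J
D = A*E*t/m = 3.7600e+08*9.9324e-14*1647/0.5
D = 0.123 Gy


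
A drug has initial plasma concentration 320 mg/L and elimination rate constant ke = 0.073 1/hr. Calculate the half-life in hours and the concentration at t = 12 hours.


t_half = ln(2) / ke = 0.693147 / 0.073 = 9.495 hr
C(t) = C0 * exp(-ke*t) = 320 * exp(-0.073*12)
C(12) = 133.3 mg/L


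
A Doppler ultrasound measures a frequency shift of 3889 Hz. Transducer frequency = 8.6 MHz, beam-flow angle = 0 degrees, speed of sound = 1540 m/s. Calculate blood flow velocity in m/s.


v = fd * c / (2 * f0 * cos(theta))
v = 3889 * 1540 / (2 * 8.6000e+06 * cos(0))
v = 0.3482 m/s


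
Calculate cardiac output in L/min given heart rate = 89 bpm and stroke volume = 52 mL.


CO = HR * SV
CO = 89 * 52 / 1000
CO = 4.628 L/min


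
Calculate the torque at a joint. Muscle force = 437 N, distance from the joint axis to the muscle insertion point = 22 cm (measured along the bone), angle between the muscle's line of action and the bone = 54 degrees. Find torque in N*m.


Torque = F * d * sin(theta)   (moment arm = d*sin(theta))
d = 22 cm = 0.22 m
Torque = 437 * 0.22 * sin(54)
Torque = 77.78 N*m


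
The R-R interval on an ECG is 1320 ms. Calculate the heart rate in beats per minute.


HR = 60 / RR_interval(s)
RR = 1320 ms = 1.32 s
HR = 60 / 1.32 = 45.45 bpm


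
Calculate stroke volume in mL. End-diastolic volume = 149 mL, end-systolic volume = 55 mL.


SV = EDV - ESV
SV = 149 - 55
SV = 94 mL


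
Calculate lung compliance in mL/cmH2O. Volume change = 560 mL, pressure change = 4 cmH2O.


C = dV / dP
C = 560 / 4
C = 140 mL/cmH2O


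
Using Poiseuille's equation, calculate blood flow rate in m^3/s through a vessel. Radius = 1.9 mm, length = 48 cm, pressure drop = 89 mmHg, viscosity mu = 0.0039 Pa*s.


Q = pi*r^4*dP / (8*mu*L)
r = 0.0019 m, L = 0.48 m
dP = 89 mmHg = 11865.658 Pa
Q = 3.2438e-05 m^3/s


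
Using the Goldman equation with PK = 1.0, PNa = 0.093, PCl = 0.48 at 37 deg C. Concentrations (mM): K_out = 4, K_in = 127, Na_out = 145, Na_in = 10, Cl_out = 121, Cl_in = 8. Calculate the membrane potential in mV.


Vm = (RT/F)*ln((PK*Ko + PNa*Nao + PCl*Cli)/(PK*Ki + PNa*Nai + PCl*Clo))
Numer = 21.325, Denom = 186.01
Vm = -57.88 mV


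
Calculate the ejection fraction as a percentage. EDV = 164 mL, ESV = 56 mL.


SV = EDV - ESV = 164 - 56 = 108 mL
EF = SV/EDV * 100 = 108/164 * 100
EF = 65.85%


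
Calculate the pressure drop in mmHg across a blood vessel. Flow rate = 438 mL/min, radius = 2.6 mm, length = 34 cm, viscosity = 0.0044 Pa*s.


dP = 8*mu*L*Q / (pi*r^4)
Q = 438 mL/min = 7.3e-06 m^3/s
dP = 608.557 Pa = 608.557 / 133.322 mmHg = 4.565 mmHg


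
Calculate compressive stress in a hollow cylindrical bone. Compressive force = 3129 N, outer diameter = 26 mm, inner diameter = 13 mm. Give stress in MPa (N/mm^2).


A = pi*(r_o^2 - r_i^2)
r_o = 13 mm, r_i = 6.5 mm
A = 398.197 mm^2
sigma = F/A = 3129 / 398.197
sigma = 7.858 MPa


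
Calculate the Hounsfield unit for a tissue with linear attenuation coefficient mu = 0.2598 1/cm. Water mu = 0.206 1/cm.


HU = ((mu_tissue - mu_water) / mu_water) * 1000
HU = ((0.2598 - 0.206) / 0.206) * 1000
HU = 261.2


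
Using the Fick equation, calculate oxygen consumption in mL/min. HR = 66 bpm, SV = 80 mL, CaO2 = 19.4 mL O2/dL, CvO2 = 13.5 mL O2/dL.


CO = HR*SV = 66*80/1000 = 5.28 L/min
a-v O2 diff = 19.4 - 13.5 = 5.9 mL/dL
VO2 = CO * (CaO2-CvO2) * 10 dL/L
VO2 = 5.28 * 5.9 * 10
VO2 = 311.5 mL/min


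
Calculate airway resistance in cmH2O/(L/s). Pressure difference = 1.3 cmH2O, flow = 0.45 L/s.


R = dP / flow
R = 1.3 / 0.45
R = 2.889 cmH2O/(L/s)


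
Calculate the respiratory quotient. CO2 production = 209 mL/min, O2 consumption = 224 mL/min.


RQ = VCO2 / VO2
RQ = 209 / 224
RQ = 0.933


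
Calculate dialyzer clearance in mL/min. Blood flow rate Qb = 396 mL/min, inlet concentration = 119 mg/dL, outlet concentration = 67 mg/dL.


K = Qb * (Cb_in - Cb_out) / Cb_in
K = 396 * (119 - 67) / 119
K = 173 mL/min


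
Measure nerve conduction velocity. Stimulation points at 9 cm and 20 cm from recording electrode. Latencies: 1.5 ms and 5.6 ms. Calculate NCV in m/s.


Distance = (20 - 9) / 100 = 0.11 m
dt = (5.6 - 1.5) / 1000 = 0.0041 s
NCV = dist / dt = 26.83 m/s


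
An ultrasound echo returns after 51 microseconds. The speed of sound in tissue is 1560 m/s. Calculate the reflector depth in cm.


depth = c * t / 2
t = 51 us = 5.1000e-05 s
depth = 1560 * 5.1000e-05 / 2
depth = 0.03978 m = 3.978 cm


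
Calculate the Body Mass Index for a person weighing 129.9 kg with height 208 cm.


BMI = weight / height^2
height = 208 cm = 2.08 m
BMI = 129.9 / 2.08^2
BMI = 30.02 kg/m^2


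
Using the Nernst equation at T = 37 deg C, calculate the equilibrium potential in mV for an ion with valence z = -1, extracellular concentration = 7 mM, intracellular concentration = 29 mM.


E = (RT/(zF)) * ln(C_out/C_in)
T = 37 + 273.15 = 310.15 K
E = (8.314 * 310.15 / (-1 * 96485)) * ln(7/29)
E = 37.99 mV


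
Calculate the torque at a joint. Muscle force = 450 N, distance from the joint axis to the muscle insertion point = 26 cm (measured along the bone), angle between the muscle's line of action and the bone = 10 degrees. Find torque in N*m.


Torque = F * d * sin(theta)   (moment arm = d*sin(theta))
d = 26 cm = 0.26 m
Torque = 450 * 0.26 * sin(10)
Torque = 20.32 N*m


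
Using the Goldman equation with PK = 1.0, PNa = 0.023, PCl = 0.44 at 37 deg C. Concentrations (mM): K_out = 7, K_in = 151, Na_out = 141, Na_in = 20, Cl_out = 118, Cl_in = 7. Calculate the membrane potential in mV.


Vm = (RT/F)*ln((PK*Ko + PNa*Nao + PCl*Cli)/(PK*Ki + PNa*Nai + PCl*Clo))
Numer = 13.323, Denom = 203.38
Vm = -72.84 mV


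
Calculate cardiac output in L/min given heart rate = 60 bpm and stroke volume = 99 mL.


CO = HR * SV
CO = 60 * 99 / 1000
CO = 5.94 L/min


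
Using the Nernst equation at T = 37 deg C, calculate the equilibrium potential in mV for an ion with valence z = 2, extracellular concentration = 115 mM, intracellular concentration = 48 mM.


E = (RT/(zF)) * ln(C_out/C_in)
T = 37 + 273.15 = 310.15 K
E = (8.314 * 310.15 / (2 * 96485)) * ln(115/48)
E = 11.68 mV


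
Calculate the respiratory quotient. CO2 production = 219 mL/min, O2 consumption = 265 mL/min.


RQ = VCO2 / VO2
RQ = 219 / 265
RQ = 0.8264
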